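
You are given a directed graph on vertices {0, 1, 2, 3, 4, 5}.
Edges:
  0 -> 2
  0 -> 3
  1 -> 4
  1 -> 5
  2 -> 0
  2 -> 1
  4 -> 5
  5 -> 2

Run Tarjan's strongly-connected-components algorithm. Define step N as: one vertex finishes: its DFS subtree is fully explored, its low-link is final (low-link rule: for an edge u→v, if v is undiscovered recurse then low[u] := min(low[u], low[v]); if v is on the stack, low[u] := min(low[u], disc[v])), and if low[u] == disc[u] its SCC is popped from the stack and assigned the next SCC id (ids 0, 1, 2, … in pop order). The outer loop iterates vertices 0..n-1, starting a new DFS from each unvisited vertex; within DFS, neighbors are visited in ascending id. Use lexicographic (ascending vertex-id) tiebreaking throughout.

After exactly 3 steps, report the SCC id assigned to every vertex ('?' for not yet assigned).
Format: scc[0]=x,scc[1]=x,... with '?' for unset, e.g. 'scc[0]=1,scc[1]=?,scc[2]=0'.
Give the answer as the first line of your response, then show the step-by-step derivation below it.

scc[0]=?,scc[1]=?,scc[2]=?,scc[3]=?,scc[4]=?,scc[5]=?

step 1: low=(low[0]=0,low[1]=2,low[2]=0,low[3]=?,low[4]=3,low[5]=1); scc=(scc[0]=?,scc[1]=?,scc[2]=?,scc[3]=?,scc[4]=?,scc[5]=?)
step 2: low=(low[0]=0,low[1]=2,low[2]=0,low[3]=?,low[4]=1,low[5]=1); scc=(scc[0]=?,scc[1]=?,scc[2]=?,scc[3]=?,scc[4]=?,scc[5]=?)
step 3: low=(low[0]=0,low[1]=1,low[2]=0,low[3]=?,low[4]=1,low[5]=1); scc=(scc[0]=?,scc[1]=?,scc[2]=?,scc[3]=?,scc[4]=?,scc[5]=?)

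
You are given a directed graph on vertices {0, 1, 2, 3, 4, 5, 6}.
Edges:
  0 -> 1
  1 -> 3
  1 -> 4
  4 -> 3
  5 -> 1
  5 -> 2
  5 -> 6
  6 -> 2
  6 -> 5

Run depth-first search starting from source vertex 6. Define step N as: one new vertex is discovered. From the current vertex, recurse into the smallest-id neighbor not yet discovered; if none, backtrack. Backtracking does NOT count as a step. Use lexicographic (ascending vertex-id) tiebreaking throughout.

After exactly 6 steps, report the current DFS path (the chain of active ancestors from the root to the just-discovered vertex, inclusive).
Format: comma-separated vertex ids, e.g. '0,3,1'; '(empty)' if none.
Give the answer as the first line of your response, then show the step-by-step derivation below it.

6,5,1,4

step 1: discover 6; path=6; order=6
step 2: discover 2; path=6>2; order=6,2
step 3: discover 5; path=6>5; order=6,2,5
step 4: discover 1; path=6>5>1; order=6,2,5,1
step 5: discover 3; path=6>5>1>3; order=6,2,5,1,3
step 6: discover 4; path=6>5>1>4; order=6,2,5,1,3,4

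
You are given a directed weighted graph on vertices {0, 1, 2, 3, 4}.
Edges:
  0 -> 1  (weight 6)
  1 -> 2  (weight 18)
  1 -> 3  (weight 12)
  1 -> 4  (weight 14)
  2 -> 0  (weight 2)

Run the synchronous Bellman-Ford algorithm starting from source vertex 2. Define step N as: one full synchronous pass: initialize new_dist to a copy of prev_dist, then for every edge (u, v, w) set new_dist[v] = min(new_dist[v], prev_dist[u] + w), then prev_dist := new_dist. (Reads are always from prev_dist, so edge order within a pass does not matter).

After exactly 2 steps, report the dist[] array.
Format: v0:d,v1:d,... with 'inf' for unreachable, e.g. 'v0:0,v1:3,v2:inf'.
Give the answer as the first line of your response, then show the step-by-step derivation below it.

v0:2,v1:8,v2:0,v3:inf,v4:inf

step 1: dist = v0:2,v1:inf,v2:0,v3:inf,v4:inf
step 2: dist = v0:2,v1:8,v2:0,v3:inf,v4:inf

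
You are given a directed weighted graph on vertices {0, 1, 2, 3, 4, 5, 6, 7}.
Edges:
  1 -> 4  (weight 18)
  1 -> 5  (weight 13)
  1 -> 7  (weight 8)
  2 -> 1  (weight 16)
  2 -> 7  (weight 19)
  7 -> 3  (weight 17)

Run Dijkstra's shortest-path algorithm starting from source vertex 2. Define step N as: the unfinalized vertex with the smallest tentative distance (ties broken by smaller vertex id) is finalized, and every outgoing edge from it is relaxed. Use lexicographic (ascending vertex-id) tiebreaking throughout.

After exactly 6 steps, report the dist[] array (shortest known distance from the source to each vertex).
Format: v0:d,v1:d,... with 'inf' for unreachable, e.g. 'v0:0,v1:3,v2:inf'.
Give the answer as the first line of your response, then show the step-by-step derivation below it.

v0:inf,v1:16,v2:0,v3:36,v4:34,v5:29,v6:inf,v7:19

step 1: dist = v0:inf,v1:16,v2:0,v3:inf,v4:inf,v5:inf,v6:inf,v7:19
step 2: dist = v0:inf,v1:16,v2:0,v3:inf,v4:34,v5:29,v6:inf,v7:19
step 3: dist = v0:inf,v1:16,v2:0,v3:36,v4:34,v5:29,v6:inf,v7:19
step 4: dist = v0:inf,v1:16,v2:0,v3:36,v4:34,v5:29,v6:inf,v7:19
step 5: dist = v0:inf,v1:16,v2:0,v3:36,v4:34,v5:29,v6:inf,v7:19
step 6: dist = v0:inf,v1:16,v2:0,v3:36,v4:34,v5:29,v6:inf,v7:19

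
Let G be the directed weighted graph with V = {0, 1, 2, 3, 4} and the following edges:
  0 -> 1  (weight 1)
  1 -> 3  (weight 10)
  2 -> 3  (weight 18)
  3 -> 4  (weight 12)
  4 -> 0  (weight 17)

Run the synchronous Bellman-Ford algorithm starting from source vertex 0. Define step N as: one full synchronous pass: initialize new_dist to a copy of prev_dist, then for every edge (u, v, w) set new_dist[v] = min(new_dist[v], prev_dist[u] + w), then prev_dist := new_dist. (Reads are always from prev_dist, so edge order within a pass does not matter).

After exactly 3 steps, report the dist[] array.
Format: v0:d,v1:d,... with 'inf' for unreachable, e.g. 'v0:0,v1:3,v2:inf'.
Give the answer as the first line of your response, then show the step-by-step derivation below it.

v0:0,v1:1,v2:inf,v3:11,v4:23

step 1: dist = v0:0,v1:1,v2:inf,v3:inf,v4:inf
step 2: dist = v0:0,v1:1,v2:inf,v3:11,v4:inf
step 3: dist = v0:0,v1:1,v2:inf,v3:11,v4:23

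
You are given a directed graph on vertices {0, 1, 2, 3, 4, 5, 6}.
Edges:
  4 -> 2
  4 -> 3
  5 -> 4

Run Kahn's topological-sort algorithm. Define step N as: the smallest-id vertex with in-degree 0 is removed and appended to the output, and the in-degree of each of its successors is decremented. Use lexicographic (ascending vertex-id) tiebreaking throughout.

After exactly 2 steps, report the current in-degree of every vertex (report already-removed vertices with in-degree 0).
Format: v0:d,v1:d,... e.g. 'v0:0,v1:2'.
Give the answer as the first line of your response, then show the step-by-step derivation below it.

v0:0,v1:0,v2:1,v3:1,v4:1,v5:0,v6:0

step 1: output 0; order=[0]; indeg=(0,0,1,1,1,0,0)
step 2: output 1; order=[0,1]; indeg=(0,0,1,1,1,0,0)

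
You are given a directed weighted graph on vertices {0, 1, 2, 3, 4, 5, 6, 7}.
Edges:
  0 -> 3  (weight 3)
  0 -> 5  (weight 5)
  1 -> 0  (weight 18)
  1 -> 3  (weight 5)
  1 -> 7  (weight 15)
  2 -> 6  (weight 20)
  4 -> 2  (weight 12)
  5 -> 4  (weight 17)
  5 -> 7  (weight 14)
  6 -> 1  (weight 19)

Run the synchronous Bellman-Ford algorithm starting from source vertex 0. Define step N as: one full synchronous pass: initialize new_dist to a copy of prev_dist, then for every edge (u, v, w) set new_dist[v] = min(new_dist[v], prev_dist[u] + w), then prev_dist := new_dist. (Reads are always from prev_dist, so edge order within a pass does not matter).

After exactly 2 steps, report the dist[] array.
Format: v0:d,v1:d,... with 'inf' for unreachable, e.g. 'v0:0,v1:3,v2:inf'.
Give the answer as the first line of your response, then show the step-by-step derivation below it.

v0:0,v1:inf,v2:inf,v3:3,v4:22,v5:5,v6:inf,v7:19

step 1: dist = v0:0,v1:inf,v2:inf,v3:3,v4:inf,v5:5,v6:inf,v7:inf
step 2: dist = v0:0,v1:inf,v2:inf,v3:3,v4:22,v5:5,v6:inf,v7:19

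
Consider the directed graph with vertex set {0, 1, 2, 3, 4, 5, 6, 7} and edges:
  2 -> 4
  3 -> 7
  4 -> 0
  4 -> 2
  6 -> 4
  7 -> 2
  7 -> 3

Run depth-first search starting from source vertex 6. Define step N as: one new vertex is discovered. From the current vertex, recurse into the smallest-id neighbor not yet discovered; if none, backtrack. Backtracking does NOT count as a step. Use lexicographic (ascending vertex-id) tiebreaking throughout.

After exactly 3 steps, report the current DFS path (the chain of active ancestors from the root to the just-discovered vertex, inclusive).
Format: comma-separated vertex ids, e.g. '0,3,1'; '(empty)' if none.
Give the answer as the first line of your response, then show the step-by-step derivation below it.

6,4,0

step 1: discover 6; path=6; order=6
step 2: discover 4; path=6>4; order=6,4
step 3: discover 0; path=6>4>0; order=6,4,0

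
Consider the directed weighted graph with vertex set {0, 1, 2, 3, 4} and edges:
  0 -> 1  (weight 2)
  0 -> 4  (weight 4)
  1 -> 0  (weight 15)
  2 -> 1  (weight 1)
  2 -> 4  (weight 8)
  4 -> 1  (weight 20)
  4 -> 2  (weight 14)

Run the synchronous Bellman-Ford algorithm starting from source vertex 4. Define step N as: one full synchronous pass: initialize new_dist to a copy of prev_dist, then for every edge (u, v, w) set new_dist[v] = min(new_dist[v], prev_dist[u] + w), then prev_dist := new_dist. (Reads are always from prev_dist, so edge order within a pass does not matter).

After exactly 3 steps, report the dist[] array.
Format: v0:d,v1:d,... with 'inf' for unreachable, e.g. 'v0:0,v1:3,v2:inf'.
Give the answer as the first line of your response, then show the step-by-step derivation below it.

v0:30,v1:15,v2:14,v3:inf,v4:0

step 1: dist = v0:inf,v1:20,v2:14,v3:inf,v4:0
step 2: dist = v0:35,v1:15,v2:14,v3:inf,v4:0
step 3: dist = v0:30,v1:15,v2:14,v3:inf,v4:0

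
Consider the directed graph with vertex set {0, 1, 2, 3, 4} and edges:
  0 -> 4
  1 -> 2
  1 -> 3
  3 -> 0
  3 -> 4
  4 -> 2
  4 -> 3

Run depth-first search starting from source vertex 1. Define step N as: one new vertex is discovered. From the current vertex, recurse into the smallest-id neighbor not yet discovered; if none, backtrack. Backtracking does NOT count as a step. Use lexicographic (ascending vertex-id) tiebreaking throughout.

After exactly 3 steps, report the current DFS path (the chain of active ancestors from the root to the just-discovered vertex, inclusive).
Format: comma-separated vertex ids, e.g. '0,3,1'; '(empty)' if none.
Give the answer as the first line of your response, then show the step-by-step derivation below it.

1,3

step 1: discover 1; path=1; order=1
step 2: discover 2; path=1>2; order=1,2
step 3: discover 3; path=1>3; order=1,2,3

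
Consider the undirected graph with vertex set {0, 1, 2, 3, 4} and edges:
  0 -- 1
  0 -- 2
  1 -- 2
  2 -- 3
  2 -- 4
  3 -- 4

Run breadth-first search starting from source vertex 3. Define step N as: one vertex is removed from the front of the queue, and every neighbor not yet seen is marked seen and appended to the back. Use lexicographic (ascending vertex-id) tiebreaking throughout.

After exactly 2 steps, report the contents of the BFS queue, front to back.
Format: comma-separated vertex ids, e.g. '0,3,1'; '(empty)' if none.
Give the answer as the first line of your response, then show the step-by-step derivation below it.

4,0,1

step 1: dequeue 3; queue=[2,4]; order=3
step 2: dequeue 2; queue=[4,0,1]; order=3,2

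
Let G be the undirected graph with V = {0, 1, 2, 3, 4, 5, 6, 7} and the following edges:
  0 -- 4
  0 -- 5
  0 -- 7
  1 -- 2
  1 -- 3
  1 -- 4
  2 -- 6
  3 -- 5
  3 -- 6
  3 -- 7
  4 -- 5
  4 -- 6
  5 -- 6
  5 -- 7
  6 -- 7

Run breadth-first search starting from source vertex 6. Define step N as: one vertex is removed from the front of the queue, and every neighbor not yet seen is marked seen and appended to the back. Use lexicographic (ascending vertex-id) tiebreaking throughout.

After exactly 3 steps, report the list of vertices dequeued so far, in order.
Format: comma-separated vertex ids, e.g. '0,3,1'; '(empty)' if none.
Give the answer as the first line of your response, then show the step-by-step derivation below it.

6,2,3

step 1: dequeue 6; queue=[2,3,4,5,7]; order=6
step 2: dequeue 2; queue=[3,4,5,7,1]; order=6,2
step 3: dequeue 3; queue=[4,5,7,1]; order=6,2,3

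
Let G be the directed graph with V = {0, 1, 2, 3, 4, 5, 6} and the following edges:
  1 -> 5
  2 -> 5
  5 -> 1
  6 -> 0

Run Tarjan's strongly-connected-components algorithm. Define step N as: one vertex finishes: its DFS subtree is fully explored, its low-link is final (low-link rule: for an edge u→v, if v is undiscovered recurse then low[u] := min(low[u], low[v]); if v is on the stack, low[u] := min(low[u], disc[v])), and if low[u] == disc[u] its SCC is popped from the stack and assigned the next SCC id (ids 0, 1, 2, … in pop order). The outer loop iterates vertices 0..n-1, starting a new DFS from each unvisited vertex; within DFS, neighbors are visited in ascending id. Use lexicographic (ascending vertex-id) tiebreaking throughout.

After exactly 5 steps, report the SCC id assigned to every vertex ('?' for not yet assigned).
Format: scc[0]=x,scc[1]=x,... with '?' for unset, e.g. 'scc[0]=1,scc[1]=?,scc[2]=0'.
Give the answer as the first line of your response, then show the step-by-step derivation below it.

scc[0]=0,scc[1]=1,scc[2]=2,scc[3]=3,scc[4]=?,scc[5]=1,scc[6]=?

step 1: low=(low[0]=0,low[1]=?,low[2]=?,low[3]=?,low[4]=?,low[5]=?,low[6]=?); scc=(scc[0]=0,scc[1]=?,scc[2]=?,scc[3]=?,scc[4]=?,scc[5]=?,scc[6]=?)
step 2: low=(low[0]=0,low[1]=1,low[2]=?,low[3]=?,low[4]=?,low[5]=1,low[6]=?); scc=(scc[0]=0,scc[1]=?,scc[2]=?,scc[3]=?,scc[4]=?,scc[5]=?,scc[6]=?)
step 3: low=(low[0]=0,low[1]=1,low[2]=?,low[3]=?,low[4]=?,low[5]=1,low[6]=?); scc=(scc[0]=0,scc[1]=1,scc[2]=?,scc[3]=?,scc[4]=?,scc[5]=1,scc[6]=?)
step 4: low=(low[0]=0,low[1]=1,low[2]=3,low[3]=?,low[4]=?,low[5]=1,low[6]=?); scc=(scc[0]=0,scc[1]=1,scc[2]=2,scc[3]=?,scc[4]=?,scc[5]=1,scc[6]=?)
step 5: low=(low[0]=0,low[1]=1,low[2]=3,low[3]=4,low[4]=?,low[5]=1,low[6]=?); scc=(scc[0]=0,scc[1]=1,scc[2]=2,scc[3]=3,scc[4]=?,scc[5]=1,scc[6]=?)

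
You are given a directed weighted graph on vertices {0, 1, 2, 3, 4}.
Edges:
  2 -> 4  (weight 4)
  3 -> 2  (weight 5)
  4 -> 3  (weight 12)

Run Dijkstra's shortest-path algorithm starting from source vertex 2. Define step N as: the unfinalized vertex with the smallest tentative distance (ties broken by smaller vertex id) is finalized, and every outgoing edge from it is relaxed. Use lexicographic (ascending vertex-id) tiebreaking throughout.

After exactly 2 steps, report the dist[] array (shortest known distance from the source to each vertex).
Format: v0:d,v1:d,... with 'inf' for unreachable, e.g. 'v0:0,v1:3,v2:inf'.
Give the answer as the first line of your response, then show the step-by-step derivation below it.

v0:inf,v1:inf,v2:0,v3:16,v4:4

step 1: dist = v0:inf,v1:inf,v2:0,v3:inf,v4:4
step 2: dist = v0:inf,v1:inf,v2:0,v3:16,v4:4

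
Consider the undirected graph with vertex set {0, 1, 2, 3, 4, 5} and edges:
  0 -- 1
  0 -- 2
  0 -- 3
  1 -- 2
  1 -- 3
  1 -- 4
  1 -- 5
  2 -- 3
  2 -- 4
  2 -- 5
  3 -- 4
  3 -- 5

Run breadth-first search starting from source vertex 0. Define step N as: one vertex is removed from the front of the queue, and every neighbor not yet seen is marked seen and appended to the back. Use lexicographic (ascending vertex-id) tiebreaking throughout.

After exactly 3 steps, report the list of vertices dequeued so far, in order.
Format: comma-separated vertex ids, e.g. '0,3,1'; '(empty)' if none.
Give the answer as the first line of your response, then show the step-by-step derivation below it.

0,1,2

step 1: dequeue 0; queue=[1,2,3]; order=0
step 2: dequeue 1; queue=[2,3,4,5]; order=0,1
step 3: dequeue 2; queue=[3,4,5]; order=0,1,2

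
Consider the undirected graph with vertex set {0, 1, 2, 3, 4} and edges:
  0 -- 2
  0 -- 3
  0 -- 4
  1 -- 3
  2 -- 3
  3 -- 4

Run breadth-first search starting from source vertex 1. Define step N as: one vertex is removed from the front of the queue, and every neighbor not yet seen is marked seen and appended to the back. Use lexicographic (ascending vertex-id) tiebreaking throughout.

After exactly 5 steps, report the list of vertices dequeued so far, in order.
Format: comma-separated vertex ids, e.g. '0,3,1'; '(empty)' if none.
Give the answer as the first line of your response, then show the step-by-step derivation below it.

1,3,0,2,4

step 1: dequeue 1; queue=[3]; order=1
step 2: dequeue 3; queue=[0,2,4]; order=1,3
step 3: dequeue 0; queue=[2,4]; order=1,3,0
step 4: dequeue 2; queue=[4]; order=1,3,0,2
step 5: dequeue 4; queue=[(empty)]; order=1,3,0,2,4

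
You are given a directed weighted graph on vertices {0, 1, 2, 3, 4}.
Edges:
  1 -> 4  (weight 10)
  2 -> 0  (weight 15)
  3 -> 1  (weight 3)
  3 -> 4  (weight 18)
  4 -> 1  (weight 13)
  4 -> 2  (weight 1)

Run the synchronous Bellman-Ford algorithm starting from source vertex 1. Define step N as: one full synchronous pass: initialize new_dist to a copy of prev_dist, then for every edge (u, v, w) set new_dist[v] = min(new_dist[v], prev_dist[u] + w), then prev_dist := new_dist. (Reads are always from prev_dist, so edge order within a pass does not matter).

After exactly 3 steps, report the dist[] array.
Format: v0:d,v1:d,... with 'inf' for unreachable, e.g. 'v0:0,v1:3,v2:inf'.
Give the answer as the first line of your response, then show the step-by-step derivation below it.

v0:26,v1:0,v2:11,v3:inf,v4:10

step 1: dist = v0:inf,v1:0,v2:inf,v3:inf,v4:10
step 2: dist = v0:inf,v1:0,v2:11,v3:inf,v4:10
step 3: dist = v0:26,v1:0,v2:11,v3:inf,v4:10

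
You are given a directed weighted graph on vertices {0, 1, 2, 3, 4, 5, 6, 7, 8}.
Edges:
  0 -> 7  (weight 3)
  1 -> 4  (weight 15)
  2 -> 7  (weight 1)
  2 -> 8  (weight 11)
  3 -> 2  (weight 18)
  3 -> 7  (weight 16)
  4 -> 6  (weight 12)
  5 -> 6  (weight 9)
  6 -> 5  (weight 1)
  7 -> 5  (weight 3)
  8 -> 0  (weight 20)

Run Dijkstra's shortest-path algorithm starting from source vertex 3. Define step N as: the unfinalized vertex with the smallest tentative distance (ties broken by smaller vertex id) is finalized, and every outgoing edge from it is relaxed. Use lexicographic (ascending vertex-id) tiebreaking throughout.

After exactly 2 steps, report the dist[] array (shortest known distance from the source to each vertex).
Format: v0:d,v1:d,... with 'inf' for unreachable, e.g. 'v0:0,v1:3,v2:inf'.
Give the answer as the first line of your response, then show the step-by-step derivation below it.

v0:inf,v1:inf,v2:18,v3:0,v4:inf,v5:19,v6:inf,v7:16,v8:inf

step 1: dist = v0:inf,v1:inf,v2:18,v3:0,v4:inf,v5:inf,v6:inf,v7:16,v8:inf
step 2: dist = v0:inf,v1:inf,v2:18,v3:0,v4:inf,v5:19,v6:inf,v7:16,v8:inf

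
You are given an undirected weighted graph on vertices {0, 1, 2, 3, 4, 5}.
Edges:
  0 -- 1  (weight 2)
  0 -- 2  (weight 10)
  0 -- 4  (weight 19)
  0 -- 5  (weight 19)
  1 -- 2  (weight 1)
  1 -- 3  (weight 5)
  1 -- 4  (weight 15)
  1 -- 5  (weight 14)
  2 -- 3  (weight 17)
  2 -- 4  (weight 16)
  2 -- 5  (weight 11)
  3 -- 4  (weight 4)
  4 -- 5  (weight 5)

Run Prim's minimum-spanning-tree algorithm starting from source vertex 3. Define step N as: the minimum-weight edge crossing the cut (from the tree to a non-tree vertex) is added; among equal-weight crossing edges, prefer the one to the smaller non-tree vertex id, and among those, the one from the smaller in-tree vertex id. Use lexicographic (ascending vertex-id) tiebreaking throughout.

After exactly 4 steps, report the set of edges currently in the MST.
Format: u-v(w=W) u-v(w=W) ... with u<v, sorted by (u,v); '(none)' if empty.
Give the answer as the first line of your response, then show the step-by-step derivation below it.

0-1(w=2) 1-2(w=1) 1-3(w=5) 3-4(w=4)

step 1: add edge 3-4 (w=4); MST = {3-4(w=4)}
step 2: add edge 1-3 (w=5); MST = {1-3(w=5) 3-4(w=4)}
step 3: add edge 1-2 (w=1); MST = {1-2(w=1) 1-3(w=5) 3-4(w=4)}
step 4: add edge 0-1 (w=2); MST = {0-1(w=2) 1-2(w=1) 1-3(w=5) 3-4(w=4)}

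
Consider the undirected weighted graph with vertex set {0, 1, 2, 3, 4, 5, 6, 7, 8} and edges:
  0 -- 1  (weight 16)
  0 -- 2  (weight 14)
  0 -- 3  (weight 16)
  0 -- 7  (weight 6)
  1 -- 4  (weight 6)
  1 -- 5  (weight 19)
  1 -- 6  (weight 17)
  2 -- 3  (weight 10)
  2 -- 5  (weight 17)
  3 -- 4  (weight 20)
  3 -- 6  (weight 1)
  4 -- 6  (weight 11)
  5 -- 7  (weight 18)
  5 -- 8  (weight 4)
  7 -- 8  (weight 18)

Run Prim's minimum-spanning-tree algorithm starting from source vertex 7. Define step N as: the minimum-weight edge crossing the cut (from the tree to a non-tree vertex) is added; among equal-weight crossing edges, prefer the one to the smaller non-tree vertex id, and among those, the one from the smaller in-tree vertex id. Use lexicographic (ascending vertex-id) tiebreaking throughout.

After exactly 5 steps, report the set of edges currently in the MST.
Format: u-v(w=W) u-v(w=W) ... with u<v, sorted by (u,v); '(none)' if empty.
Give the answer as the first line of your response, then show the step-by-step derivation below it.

0-2(w=14) 0-7(w=6) 2-3(w=10) 3-6(w=1) 4-6(w=11)

step 1: add edge 0-7 (w=6); MST = {0-7(w=6)}
step 2: add edge 0-2 (w=14); MST = {0-2(w=14) 0-7(w=6)}
step 3: add edge 2-3 (w=10); MST = {0-2(w=14) 0-7(w=6) 2-3(w=10)}
step 4: add edge 3-6 (w=1); MST = {0-2(w=14) 0-7(w=6) 2-3(w=10) 3-6(w=1)}
step 5: add edge 4-6 (w=11); MST = {0-2(w=14) 0-7(w=6) 2-3(w=10) 3-6(w=1) 4-6(w=11)}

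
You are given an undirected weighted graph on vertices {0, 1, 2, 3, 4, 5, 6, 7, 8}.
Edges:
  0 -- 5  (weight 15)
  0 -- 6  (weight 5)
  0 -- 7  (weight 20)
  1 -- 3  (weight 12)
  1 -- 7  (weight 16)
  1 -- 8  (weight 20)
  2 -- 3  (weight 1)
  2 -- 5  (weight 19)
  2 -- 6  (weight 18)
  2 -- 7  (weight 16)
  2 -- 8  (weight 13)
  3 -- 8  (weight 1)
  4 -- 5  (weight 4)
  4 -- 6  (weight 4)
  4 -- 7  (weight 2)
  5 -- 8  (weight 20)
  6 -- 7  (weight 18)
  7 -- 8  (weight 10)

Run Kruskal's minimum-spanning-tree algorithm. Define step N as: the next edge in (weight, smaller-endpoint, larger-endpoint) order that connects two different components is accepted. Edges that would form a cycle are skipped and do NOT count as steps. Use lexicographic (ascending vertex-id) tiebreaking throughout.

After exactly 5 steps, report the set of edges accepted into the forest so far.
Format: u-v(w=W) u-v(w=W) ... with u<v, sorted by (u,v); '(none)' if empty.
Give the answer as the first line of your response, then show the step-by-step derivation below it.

2-3(w=1) 3-8(w=1) 4-5(w=4) 4-6(w=4) 4-7(w=2)

step 1: add edge 2-3 (w=1); MST = {2-3(w=1)}
step 2: add edge 3-8 (w=1); MST = {2-3(w=1) 3-8(w=1)}
step 3: add edge 4-7 (w=2); MST = {2-3(w=1) 3-8(w=1) 4-7(w=2)}
step 4: add edge 4-5 (w=4); MST = {2-3(w=1) 3-8(w=1) 4-5(w=4) 4-7(w=2)}
step 5: add edge 4-6 (w=4); MST = {2-3(w=1) 3-8(w=1) 4-5(w=4) 4-6(w=4) 4-7(w=2)}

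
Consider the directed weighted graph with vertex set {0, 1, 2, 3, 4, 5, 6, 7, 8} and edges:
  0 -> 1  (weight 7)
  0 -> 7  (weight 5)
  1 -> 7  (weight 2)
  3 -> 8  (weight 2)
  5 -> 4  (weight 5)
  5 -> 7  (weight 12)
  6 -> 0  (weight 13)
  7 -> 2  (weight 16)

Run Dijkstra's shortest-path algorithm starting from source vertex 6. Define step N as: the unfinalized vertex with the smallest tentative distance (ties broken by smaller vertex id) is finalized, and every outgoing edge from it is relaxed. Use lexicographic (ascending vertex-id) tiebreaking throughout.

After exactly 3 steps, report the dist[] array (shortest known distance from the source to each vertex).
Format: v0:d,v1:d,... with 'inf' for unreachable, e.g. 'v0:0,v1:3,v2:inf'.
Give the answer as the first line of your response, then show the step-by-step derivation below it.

v0:13,v1:20,v2:34,v3:inf,v4:inf,v5:inf,v6:0,v7:18,v8:inf

step 1: dist = v0:13,v1:inf,v2:inf,v3:inf,v4:inf,v5:inf,v6:0,v7:inf,v8:inf
step 2: dist = v0:13,v1:20,v2:inf,v3:inf,v4:inf,v5:inf,v6:0,v7:18,v8:inf
step 3: dist = v0:13,v1:20,v2:34,v3:inf,v4:inf,v5:inf,v6:0,v7:18,v8:inf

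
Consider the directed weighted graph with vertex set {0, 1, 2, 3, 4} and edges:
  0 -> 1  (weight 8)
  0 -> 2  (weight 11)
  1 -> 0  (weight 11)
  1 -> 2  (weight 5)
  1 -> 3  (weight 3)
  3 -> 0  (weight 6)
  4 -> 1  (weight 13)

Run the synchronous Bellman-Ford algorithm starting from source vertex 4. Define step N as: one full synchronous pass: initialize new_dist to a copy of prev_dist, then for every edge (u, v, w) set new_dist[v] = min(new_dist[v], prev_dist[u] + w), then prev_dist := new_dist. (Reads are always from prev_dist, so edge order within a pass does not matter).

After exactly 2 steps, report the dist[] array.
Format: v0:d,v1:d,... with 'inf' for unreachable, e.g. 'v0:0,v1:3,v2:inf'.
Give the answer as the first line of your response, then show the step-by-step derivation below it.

v0:24,v1:13,v2:18,v3:16,v4:0

step 1: dist = v0:inf,v1:13,v2:inf,v3:inf,v4:0
step 2: dist = v0:24,v1:13,v2:18,v3:16,v4:0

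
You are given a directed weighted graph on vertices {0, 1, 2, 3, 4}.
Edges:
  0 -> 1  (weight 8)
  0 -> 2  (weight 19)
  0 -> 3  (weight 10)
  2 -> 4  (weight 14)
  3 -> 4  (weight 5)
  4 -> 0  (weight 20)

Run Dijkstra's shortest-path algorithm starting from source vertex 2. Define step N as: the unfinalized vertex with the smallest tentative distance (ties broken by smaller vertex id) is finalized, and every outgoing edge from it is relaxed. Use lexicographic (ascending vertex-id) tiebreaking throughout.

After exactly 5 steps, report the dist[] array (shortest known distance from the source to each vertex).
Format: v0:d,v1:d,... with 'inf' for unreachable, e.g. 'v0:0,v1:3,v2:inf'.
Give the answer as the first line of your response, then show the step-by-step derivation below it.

v0:34,v1:42,v2:0,v3:44,v4:14

step 1: dist = v0:inf,v1:inf,v2:0,v3:inf,v4:14
step 2: dist = v0:34,v1:inf,v2:0,v3:inf,v4:14
step 3: dist = v0:34,v1:42,v2:0,v3:44,v4:14
step 4: dist = v0:34,v1:42,v2:0,v3:44,v4:14
step 5: dist = v0:34,v1:42,v2:0,v3:44,v4:14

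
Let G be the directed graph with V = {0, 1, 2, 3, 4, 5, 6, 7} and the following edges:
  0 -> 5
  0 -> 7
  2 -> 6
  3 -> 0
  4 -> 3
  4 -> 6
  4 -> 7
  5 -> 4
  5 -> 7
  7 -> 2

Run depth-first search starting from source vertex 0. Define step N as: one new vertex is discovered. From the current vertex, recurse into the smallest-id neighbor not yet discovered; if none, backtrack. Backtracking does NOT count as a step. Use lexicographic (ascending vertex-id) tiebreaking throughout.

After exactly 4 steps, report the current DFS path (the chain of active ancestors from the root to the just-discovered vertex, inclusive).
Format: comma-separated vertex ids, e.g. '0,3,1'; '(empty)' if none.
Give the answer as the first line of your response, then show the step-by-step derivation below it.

0,5,4,3

step 1: discover 0; path=0; order=0
step 2: discover 5; path=0>5; order=0,5
step 3: discover 4; path=0>5>4; order=0,5,4
step 4: discover 3; path=0>5>4>3; order=0,5,4,3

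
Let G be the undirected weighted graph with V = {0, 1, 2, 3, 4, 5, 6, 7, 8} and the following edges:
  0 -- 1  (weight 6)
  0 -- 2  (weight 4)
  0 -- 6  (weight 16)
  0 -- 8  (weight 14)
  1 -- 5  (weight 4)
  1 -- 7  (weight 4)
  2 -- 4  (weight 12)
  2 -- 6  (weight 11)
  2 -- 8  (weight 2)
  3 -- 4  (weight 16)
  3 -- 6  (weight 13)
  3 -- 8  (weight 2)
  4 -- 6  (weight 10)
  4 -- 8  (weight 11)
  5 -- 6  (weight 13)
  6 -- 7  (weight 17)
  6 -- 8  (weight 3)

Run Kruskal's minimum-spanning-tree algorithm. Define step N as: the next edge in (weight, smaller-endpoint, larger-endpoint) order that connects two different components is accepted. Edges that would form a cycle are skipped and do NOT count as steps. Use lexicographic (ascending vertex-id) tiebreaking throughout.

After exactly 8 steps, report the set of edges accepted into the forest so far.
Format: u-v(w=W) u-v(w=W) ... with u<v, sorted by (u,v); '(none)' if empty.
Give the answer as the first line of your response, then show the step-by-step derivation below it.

0-1(w=6) 0-2(w=4) 1-5(w=4) 1-7(w=4) 2-8(w=2) 3-8(w=2) 4-6(w=10) 6-8(w=3)

step 1: add edge 2-8 (w=2); MST = {2-8(w=2)}
step 2: add edge 3-8 (w=2); MST = {2-8(w=2) 3-8(w=2)}
step 3: add edge 6-8 (w=3); MST = {2-8(w=2) 3-8(w=2) 6-8(w=3)}
step 4: add edge 0-2 (w=4); MST = {0-2(w=4) 2-8(w=2) 3-8(w=2) 6-8(w=3)}
step 5: add edge 1-5 (w=4); MST = {0-2(w=4) 1-5(w=4) 2-8(w=2) 3-8(w=2) 6-8(w=3)}
step 6: add edge 1-7 (w=4); MST = {0-2(w=4) 1-5(w=4) 1-7(w=4) 2-8(w=2) 3-8(w=2) 6-8(w=3)}
step 7: add edge 0-1 (w=6); MST = {0-1(w=6) 0-2(w=4) 1-5(w=4) 1-7(w=4) 2-8(w=2) 3-8(w=2) 6-8(w=3)}
step 8: add edge 4-6 (w=10); MST = {0-1(w=6) 0-2(w=4) 1-5(w=4) 1-7(w=4) 2-8(w=2) 3-8(w=2) 4-6(w=10) 6-8(w=3)}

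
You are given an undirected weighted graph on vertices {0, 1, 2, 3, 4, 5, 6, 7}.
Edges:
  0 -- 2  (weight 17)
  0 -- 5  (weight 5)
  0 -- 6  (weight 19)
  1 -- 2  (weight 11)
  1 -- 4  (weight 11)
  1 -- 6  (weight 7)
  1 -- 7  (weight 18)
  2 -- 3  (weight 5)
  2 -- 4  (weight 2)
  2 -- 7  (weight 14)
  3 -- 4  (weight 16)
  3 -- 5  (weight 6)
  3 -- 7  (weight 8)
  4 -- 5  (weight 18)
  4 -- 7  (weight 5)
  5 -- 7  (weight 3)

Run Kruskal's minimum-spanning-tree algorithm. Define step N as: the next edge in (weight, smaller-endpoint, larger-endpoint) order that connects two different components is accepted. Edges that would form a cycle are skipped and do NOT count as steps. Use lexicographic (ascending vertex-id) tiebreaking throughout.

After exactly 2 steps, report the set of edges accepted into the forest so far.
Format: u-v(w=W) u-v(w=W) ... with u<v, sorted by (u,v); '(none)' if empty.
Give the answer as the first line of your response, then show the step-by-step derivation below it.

2-4(w=2) 5-7(w=3)

step 1: add edge 2-4 (w=2); MST = {2-4(w=2)}
step 2: add edge 5-7 (w=3); MST = {2-4(w=2) 5-7(w=3)}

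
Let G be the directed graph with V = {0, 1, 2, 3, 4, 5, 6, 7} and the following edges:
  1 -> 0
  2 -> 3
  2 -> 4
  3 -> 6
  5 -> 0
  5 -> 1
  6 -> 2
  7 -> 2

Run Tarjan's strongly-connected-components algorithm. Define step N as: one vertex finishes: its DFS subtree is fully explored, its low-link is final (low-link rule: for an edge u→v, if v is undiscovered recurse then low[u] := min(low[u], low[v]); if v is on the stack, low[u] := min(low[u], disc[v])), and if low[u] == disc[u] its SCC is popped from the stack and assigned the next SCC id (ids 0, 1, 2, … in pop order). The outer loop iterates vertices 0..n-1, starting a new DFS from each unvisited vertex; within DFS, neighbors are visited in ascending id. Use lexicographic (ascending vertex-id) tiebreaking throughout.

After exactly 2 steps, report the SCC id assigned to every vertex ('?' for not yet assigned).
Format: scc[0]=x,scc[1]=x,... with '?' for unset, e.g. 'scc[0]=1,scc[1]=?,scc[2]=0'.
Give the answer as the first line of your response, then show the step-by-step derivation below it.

scc[0]=0,scc[1]=1,scc[2]=?,scc[3]=?,scc[4]=?,scc[5]=?,scc[6]=?,scc[7]=?

step 1: low=(low[0]=0,low[1]=?,low[2]=?,low[3]=?,low[4]=?,low[5]=?,low[6]=?,low[7]=?); scc=(scc[0]=0,scc[1]=?,scc[2]=?,scc[3]=?,scc[4]=?,scc[5]=?,scc[6]=?,scc[7]=?)
step 2: low=(low[0]=0,low[1]=1,low[2]=?,low[3]=?,low[4]=?,low[5]=?,low[6]=?,low[7]=?); scc=(scc[0]=0,scc[1]=1,scc[2]=?,scc[3]=?,scc[4]=?,scc[5]=?,scc[6]=?,scc[7]=?)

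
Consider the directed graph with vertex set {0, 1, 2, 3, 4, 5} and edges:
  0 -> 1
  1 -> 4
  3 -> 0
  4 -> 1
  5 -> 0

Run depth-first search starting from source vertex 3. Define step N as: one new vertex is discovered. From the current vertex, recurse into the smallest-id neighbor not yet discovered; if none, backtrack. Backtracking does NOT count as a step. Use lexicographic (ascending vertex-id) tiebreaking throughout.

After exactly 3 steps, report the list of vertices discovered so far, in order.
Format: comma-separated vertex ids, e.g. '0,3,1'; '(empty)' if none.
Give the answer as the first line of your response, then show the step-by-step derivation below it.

3,0,1

step 1: discover 3; path=3; order=3
step 2: discover 0; path=3>0; order=3,0
step 3: discover 1; path=3>0>1; order=3,0,1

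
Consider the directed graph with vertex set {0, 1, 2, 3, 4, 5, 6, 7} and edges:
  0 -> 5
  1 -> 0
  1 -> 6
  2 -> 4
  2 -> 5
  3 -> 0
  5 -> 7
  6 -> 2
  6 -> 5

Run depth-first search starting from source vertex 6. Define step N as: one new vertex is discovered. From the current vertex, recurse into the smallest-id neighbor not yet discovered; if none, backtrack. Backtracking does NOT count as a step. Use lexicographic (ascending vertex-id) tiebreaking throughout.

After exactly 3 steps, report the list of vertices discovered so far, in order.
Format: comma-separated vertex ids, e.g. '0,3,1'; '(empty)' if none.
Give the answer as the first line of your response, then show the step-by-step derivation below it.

6,2,4

step 1: discover 6; path=6; order=6
step 2: discover 2; path=6>2; order=6,2
step 3: discover 4; path=6>2>4; order=6,2,4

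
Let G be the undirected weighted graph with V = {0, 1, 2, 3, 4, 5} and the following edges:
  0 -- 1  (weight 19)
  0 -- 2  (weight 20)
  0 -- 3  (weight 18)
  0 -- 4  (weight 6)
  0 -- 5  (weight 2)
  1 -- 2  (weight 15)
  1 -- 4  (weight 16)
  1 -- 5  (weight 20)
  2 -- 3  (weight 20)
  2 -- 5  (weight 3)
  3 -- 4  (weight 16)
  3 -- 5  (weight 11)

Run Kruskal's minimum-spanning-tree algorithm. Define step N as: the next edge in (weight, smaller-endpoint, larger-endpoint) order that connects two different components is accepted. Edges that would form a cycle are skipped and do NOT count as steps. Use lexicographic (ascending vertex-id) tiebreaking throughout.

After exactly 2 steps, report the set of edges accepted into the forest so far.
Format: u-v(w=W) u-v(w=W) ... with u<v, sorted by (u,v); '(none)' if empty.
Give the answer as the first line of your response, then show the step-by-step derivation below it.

0-5(w=2) 2-5(w=3)

step 1: add edge 0-5 (w=2); MST = {0-5(w=2)}
step 2: add edge 2-5 (w=3); MST = {0-5(w=2) 2-5(w=3)}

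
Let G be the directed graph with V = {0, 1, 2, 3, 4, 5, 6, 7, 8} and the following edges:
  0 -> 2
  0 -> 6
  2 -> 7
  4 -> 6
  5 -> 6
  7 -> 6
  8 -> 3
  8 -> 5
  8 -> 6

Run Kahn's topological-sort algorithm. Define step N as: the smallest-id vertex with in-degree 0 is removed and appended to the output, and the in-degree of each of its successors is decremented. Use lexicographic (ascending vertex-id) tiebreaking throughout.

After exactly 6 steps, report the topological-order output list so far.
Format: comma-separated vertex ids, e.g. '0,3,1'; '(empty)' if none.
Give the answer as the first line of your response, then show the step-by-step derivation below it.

0,1,2,4,7,8

step 1: output 0; order=[0]; indeg=(0,0,0,1,0,1,4,1,0)
step 2: output 1; order=[0,1]; indeg=(0,0,0,1,0,1,4,1,0)
step 3: output 2; order=[0,1,2]; indeg=(0,0,0,1,0,1,4,0,0)
step 4: output 4; order=[0,1,2,4]; indeg=(0,0,0,1,0,1,3,0,0)
step 5: output 7; order=[0,1,2,4,7]; indeg=(0,0,0,1,0,1,2,0,0)
step 6: output 8; order=[0,1,2,4,7,8]; indeg=(0,0,0,0,0,0,1,0,0)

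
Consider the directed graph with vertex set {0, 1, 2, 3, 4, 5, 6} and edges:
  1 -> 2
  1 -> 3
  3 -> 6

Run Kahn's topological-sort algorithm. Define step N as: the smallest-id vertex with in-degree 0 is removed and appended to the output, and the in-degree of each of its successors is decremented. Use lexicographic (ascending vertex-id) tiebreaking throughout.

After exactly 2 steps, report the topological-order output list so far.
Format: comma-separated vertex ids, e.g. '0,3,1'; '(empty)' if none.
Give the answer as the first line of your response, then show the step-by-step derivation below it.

0,1

step 1: output 0; order=[0]; indeg=(0,0,1,1,0,0,1)
step 2: output 1; order=[0,1]; indeg=(0,0,0,0,0,0,1)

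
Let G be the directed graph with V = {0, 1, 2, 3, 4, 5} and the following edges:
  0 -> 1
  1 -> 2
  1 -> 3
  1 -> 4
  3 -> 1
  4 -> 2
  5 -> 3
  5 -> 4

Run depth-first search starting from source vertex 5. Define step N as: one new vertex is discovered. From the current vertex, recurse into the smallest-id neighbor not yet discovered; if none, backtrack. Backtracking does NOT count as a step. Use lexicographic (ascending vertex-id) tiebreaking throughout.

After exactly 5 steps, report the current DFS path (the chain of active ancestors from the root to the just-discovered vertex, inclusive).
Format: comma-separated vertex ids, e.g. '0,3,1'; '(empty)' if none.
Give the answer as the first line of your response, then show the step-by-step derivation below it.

5,3,1,4

step 1: discover 5; path=5; order=5
step 2: discover 3; path=5>3; order=5,3
step 3: discover 1; path=5>3>1; order=5,3,1
step 4: discover 2; path=5>3>1>2; order=5,3,1,2
step 5: discover 4; path=5>3>1>4; order=5,3,1,2,4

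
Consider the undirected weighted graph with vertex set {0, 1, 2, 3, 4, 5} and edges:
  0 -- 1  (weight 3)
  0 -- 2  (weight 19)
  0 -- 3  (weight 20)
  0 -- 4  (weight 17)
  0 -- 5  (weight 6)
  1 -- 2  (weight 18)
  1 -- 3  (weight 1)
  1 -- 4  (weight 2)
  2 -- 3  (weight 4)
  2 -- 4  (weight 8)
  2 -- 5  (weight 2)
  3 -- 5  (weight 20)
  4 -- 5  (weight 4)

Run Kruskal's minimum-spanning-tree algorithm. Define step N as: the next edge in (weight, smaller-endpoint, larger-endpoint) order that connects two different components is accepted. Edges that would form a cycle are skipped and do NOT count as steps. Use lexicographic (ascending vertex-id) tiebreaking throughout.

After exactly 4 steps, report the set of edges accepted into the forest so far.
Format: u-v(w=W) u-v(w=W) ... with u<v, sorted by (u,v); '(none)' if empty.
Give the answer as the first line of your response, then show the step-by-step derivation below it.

0-1(w=3) 1-3(w=1) 1-4(w=2) 2-5(w=2)

step 1: add edge 1-3 (w=1); MST = {1-3(w=1)}
step 2: add edge 1-4 (w=2); MST = {1-3(w=1) 1-4(w=2)}
step 3: add edge 2-5 (w=2); MST = {1-3(w=1) 1-4(w=2) 2-5(w=2)}
step 4: add edge 0-1 (w=3); MST = {0-1(w=3) 1-3(w=1) 1-4(w=2) 2-5(w=2)}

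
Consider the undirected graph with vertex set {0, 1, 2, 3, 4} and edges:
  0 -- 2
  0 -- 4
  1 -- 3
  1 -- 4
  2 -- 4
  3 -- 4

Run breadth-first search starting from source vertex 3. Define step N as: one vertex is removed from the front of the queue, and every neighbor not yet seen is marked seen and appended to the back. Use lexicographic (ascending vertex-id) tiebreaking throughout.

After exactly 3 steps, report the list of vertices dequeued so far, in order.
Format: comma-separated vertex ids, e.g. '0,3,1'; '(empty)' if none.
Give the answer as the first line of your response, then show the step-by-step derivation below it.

3,1,4

step 1: dequeue 3; queue=[1,4]; order=3
step 2: dequeue 1; queue=[4]; order=3,1
step 3: dequeue 4; queue=[0,2]; order=3,1,4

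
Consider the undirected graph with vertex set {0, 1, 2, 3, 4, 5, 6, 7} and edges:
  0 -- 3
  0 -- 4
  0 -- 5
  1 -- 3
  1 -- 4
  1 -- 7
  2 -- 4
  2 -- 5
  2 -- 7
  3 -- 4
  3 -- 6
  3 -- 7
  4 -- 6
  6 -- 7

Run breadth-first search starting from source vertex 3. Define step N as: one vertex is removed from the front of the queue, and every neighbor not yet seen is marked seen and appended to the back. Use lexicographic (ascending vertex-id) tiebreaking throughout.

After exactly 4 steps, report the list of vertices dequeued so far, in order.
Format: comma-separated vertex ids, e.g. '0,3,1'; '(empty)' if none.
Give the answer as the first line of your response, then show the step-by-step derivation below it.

3,0,1,4

step 1: dequeue 3; queue=[0,1,4,6,7]; order=3
step 2: dequeue 0; queue=[1,4,6,7,5]; order=3,0
step 3: dequeue 1; queue=[4,6,7,5]; order=3,0,1
step 4: dequeue 4; queue=[6,7,5,2]; order=3,0,1,4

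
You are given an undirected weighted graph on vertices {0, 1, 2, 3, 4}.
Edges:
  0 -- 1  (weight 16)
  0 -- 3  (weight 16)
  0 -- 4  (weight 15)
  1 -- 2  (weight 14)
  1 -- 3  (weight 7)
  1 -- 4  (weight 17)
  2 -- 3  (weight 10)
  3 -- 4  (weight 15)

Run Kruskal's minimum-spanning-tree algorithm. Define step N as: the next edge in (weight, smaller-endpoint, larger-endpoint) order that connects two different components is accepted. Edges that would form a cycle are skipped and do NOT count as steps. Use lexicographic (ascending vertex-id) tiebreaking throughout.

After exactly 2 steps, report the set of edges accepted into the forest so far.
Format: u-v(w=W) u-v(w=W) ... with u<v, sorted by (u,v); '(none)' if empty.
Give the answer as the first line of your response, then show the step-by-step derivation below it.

1-3(w=7) 2-3(w=10)

step 1: add edge 1-3 (w=7); MST = {1-3(w=7)}
step 2: add edge 2-3 (w=10); MST = {1-3(w=7) 2-3(w=10)}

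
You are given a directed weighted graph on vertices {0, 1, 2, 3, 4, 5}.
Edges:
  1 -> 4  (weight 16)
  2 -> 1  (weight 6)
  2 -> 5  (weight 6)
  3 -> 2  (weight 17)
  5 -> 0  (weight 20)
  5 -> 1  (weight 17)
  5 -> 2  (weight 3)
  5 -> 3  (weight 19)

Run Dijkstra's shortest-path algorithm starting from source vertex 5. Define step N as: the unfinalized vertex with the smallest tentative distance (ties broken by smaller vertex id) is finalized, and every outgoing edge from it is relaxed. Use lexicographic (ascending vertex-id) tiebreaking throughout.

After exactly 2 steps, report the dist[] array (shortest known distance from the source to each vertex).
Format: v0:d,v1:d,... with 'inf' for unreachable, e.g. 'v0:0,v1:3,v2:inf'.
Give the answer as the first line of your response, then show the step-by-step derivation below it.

v0:20,v1:9,v2:3,v3:19,v4:inf,v5:0

step 1: dist = v0:20,v1:17,v2:3,v3:19,v4:inf,v5:0
step 2: dist = v0:20,v1:9,v2:3,v3:19,v4:inf,v5:0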